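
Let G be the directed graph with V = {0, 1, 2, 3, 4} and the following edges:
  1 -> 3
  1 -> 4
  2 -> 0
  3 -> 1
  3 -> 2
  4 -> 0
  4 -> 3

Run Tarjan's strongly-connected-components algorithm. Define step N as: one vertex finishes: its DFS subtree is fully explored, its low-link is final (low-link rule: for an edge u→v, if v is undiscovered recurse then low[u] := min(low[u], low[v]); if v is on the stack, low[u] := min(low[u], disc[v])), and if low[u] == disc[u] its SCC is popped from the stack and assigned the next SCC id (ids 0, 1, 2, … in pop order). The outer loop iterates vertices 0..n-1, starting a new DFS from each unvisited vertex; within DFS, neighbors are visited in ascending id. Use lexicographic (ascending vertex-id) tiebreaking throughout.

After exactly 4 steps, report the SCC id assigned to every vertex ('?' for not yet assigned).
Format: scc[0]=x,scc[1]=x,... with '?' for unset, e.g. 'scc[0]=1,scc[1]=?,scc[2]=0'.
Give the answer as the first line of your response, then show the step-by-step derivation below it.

scc[0]=0,scc[1]=?,scc[2]=1,scc[3]=?,scc[4]=?

step 1: low=(low[0]=0,low[1]=?,low[2]=?,low[3]=?,low[4]=?); scc=(scc[0]=0,scc[1]=?,scc[2]=?,scc[3]=?,scc[4]=?)
step 2: low=(low[0]=0,low[1]=1,low[2]=3,low[3]=1,low[4]=?); scc=(scc[0]=0,scc[1]=?,scc[2]=1,scc[3]=?,scc[4]=?)
step 3: low=(low[0]=0,low[1]=1,low[2]=3,low[3]=1,low[4]=?); scc=(scc[0]=0,scc[1]=?,scc[2]=1,scc[3]=?,scc[4]=?)
step 4: low=(low[0]=0,low[1]=1,low[2]=3,low[3]=1,low[4]=2); scc=(scc[0]=0,scc[1]=?,scc[2]=1,scc[3]=?,scc[4]=?)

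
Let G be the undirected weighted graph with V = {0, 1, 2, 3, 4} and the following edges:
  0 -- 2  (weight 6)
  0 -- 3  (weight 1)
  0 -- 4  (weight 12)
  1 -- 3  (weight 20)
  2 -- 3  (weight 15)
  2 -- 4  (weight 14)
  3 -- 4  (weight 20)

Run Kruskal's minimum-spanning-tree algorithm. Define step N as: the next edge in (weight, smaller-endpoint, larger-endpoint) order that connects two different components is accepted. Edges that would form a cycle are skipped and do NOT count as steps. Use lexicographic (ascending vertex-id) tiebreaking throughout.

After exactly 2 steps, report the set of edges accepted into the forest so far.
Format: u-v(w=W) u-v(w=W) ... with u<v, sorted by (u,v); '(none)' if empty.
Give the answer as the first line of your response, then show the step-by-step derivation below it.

0-2(w=6) 0-3(w=1)

step 1: add edge 0-3 (w=1); MST = {0-3(w=1)}
step 2: add edge 0-2 (w=6); MST = {0-2(w=6) 0-3(w=1)}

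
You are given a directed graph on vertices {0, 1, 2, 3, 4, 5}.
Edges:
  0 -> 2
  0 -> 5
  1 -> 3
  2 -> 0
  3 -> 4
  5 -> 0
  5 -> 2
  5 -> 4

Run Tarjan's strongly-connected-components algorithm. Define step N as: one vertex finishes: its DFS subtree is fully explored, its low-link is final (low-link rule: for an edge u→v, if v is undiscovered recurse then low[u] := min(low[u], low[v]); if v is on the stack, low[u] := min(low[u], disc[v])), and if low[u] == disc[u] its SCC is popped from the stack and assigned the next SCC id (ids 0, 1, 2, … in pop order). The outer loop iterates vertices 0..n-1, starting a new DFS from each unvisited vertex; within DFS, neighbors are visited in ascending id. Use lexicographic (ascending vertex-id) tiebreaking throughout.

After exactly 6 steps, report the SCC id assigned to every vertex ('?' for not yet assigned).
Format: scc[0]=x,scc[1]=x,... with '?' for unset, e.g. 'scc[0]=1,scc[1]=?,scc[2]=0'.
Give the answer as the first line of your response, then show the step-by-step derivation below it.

scc[0]=1,scc[1]=3,scc[2]=1,scc[3]=2,scc[4]=0,scc[5]=1

step 1: low=(low[0]=0,low[1]=?,low[2]=0,low[3]=?,low[4]=?,low[5]=?); scc=(scc[0]=?,scc[1]=?,scc[2]=?,scc[3]=?,scc[4]=?,scc[5]=?)
step 2: low=(low[0]=0,low[1]=?,low[2]=0,low[3]=?,low[4]=3,low[5]=0); scc=(scc[0]=?,scc[1]=?,scc[2]=?,scc[3]=?,scc[4]=0,scc[5]=?)
step 3: low=(low[0]=0,low[1]=?,low[2]=0,low[3]=?,low[4]=3,low[5]=0); scc=(scc[0]=?,scc[1]=?,scc[2]=?,scc[3]=?,scc[4]=0,scc[5]=?)
step 4: low=(low[0]=0,low[1]=?,low[2]=0,low[3]=?,low[4]=3,low[5]=0); scc=(scc[0]=1,scc[1]=?,scc[2]=1,scc[3]=?,scc[4]=0,scc[5]=1)
step 5: low=(low[0]=0,low[1]=4,low[2]=0,low[3]=5,low[4]=3,low[5]=0); scc=(scc[0]=1,scc[1]=?,scc[2]=1,scc[3]=2,scc[4]=0,scc[5]=1)
step 6: low=(low[0]=0,low[1]=4,low[2]=0,low[3]=5,low[4]=3,low[5]=0); scc=(scc[0]=1,scc[1]=3,scc[2]=1,scc[3]=2,scc[4]=0,scc[5]=1)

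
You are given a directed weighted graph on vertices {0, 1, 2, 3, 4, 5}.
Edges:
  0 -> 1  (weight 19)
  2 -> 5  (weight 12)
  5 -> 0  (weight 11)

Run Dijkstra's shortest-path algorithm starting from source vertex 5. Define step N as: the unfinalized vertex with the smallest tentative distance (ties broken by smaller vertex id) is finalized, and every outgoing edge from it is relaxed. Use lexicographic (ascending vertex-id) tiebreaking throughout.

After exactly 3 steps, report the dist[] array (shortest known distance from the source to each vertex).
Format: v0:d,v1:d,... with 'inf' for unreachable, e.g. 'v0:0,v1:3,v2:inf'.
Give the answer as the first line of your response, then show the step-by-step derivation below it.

v0:11,v1:30,v2:inf,v3:inf,v4:inf,v5:0

step 1: dist = v0:11,v1:inf,v2:inf,v3:inf,v4:inf,v5:0
step 2: dist = v0:11,v1:30,v2:inf,v3:inf,v4:inf,v5:0
step 3: dist = v0:11,v1:30,v2:inf,v3:inf,v4:inf,v5:0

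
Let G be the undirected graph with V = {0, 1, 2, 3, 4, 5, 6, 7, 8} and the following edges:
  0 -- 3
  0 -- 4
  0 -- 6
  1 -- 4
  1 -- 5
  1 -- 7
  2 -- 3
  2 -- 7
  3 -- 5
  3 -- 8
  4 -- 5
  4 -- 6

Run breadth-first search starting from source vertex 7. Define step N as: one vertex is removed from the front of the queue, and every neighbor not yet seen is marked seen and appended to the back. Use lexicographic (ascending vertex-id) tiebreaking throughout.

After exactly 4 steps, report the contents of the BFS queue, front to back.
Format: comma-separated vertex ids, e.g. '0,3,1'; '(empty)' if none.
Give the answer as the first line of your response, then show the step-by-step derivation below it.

5,3,0,6

step 1: dequeue 7; queue=[1,2]; order=7
step 2: dequeue 1; queue=[2,4,5]; order=7,1
step 3: dequeue 2; queue=[4,5,3]; order=7,1,2
step 4: dequeue 4; queue=[5,3,0,6]; order=7,1,2,4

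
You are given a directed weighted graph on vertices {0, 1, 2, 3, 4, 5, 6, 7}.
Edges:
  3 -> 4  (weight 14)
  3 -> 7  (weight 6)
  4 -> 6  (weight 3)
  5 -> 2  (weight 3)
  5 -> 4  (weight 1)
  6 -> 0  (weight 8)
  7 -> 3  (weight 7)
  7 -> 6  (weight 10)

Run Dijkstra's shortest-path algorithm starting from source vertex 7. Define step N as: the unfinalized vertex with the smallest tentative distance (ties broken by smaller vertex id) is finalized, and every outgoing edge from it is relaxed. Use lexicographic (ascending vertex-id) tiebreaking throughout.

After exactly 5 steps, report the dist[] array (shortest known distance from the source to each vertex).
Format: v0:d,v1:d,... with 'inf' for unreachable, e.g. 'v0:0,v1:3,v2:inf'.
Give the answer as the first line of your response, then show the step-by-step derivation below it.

v0:18,v1:inf,v2:inf,v3:7,v4:21,v5:inf,v6:10,v7:0

step 1: dist = v0:inf,v1:inf,v2:inf,v3:7,v4:inf,v5:inf,v6:10,v7:0
step 2: dist = v0:inf,v1:inf,v2:inf,v3:7,v4:21,v5:inf,v6:10,v7:0
step 3: dist = v0:18,v1:inf,v2:inf,v3:7,v4:21,v5:inf,v6:10,v7:0
step 4: dist = v0:18,v1:inf,v2:inf,v3:7,v4:21,v5:inf,v6:10,v7:0
step 5: dist = v0:18,v1:inf,v2:inf,v3:7,v4:21,v5:inf,v6:10,v7:0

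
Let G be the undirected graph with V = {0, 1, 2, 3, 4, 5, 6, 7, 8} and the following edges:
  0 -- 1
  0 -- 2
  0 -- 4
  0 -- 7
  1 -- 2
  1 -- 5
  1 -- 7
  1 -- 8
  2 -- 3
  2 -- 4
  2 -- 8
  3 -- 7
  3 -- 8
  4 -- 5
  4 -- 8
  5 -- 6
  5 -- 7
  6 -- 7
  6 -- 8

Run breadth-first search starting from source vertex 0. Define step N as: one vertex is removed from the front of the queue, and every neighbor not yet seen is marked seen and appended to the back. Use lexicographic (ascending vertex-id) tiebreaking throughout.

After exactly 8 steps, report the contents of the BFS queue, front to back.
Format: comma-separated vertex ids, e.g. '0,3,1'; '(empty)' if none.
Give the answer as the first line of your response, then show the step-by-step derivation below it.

6

step 1: dequeue 0; queue=[1,2,4,7]; order=0
step 2: dequeue 1; queue=[2,4,7,5,8]; order=0,1
step 3: dequeue 2; queue=[4,7,5,8,3]; order=0,1,2
step 4: dequeue 4; queue=[7,5,8,3]; order=0,1,2,4
step 5: dequeue 7; queue=[5,8,3,6]; order=0,1,2,4,7
step 6: dequeue 5; queue=[8,3,6]; order=0,1,2,4,7,5
step 7: dequeue 8; queue=[3,6]; order=0,1,2,4,7,5,8
step 8: dequeue 3; queue=[6]; order=0,1,2,4,7,5,8,3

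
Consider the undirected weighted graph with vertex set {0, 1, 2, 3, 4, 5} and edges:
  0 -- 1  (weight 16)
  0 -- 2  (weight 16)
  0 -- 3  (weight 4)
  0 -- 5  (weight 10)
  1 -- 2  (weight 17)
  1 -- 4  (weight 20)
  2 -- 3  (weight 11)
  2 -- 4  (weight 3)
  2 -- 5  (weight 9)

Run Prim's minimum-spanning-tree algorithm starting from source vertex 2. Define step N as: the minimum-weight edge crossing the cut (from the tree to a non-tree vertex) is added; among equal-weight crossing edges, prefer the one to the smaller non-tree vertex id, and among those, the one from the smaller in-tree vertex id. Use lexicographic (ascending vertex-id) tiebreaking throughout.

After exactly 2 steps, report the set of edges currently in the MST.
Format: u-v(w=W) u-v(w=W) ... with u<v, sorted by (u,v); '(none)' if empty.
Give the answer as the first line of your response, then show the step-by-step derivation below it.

2-4(w=3) 2-5(w=9)

step 1: add edge 2-4 (w=3); MST = {2-4(w=3)}
step 2: add edge 2-5 (w=9); MST = {2-4(w=3) 2-5(w=9)}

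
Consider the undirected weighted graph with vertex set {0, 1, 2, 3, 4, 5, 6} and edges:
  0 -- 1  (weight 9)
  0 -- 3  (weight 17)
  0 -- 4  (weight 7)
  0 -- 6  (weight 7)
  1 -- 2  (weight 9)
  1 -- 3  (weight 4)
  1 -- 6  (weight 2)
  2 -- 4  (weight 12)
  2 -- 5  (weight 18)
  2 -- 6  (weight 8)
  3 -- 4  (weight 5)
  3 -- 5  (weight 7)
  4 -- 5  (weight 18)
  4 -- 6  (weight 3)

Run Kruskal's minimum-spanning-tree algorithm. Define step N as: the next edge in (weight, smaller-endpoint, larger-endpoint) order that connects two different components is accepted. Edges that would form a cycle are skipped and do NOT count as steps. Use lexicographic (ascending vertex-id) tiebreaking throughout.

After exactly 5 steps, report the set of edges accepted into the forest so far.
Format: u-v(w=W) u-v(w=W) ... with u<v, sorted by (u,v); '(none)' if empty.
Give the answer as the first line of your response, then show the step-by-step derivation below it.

0-4(w=7) 1-3(w=4) 1-6(w=2) 3-5(w=7) 4-6(w=3)

step 1: add edge 1-6 (w=2); MST = {1-6(w=2)}
step 2: add edge 4-6 (w=3); MST = {1-6(w=2) 4-6(w=3)}
step 3: add edge 1-3 (w=4); MST = {1-3(w=4) 1-6(w=2) 4-6(w=3)}
step 4: add edge 0-4 (w=7); MST = {0-4(w=7) 1-3(w=4) 1-6(w=2) 4-6(w=3)}
step 5: add edge 3-5 (w=7); MST = {0-4(w=7) 1-3(w=4) 1-6(w=2) 3-5(w=7) 4-6(w=3)}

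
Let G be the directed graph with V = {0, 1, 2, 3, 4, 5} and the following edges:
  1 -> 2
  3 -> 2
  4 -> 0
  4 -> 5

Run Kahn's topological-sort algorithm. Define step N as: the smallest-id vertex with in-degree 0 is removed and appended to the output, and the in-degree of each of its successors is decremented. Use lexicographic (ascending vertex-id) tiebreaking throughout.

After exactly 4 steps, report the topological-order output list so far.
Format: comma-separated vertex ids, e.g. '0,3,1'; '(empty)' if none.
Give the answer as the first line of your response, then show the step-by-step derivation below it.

1,3,2,4

step 1: output 1; order=[1]; indeg=(1,0,1,0,0,1)
step 2: output 3; order=[1,3]; indeg=(1,0,0,0,0,1)
step 3: output 2; order=[1,3,2]; indeg=(1,0,0,0,0,1)
step 4: output 4; order=[1,3,2,4]; indeg=(0,0,0,0,0,0)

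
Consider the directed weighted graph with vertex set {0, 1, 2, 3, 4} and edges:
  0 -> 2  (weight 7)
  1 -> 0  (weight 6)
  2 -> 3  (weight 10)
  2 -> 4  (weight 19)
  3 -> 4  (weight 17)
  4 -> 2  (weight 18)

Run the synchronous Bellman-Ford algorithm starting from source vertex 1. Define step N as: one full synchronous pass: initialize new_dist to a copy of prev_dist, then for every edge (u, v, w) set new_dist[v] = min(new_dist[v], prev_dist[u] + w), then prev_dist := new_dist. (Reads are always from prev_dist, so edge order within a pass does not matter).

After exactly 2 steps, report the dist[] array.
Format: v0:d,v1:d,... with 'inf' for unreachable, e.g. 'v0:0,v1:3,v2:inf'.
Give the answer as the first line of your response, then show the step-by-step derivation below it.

v0:6,v1:0,v2:13,v3:inf,v4:inf

step 1: dist = v0:6,v1:0,v2:inf,v3:inf,v4:inf
step 2: dist = v0:6,v1:0,v2:13,v3:inf,v4:inf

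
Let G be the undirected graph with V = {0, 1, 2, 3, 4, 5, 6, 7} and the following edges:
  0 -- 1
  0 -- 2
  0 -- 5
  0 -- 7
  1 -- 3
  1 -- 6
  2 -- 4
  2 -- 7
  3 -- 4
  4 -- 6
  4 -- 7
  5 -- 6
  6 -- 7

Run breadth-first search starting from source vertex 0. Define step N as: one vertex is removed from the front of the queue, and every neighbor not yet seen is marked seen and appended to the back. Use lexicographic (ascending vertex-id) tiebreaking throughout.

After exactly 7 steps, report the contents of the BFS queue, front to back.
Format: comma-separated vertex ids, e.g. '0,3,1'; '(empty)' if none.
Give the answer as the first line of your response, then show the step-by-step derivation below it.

4

step 1: dequeue 0; queue=[1,2,5,7]; order=0
step 2: dequeue 1; queue=[2,5,7,3,6]; order=0,1
step 3: dequeue 2; queue=[5,7,3,6,4]; order=0,1,2
step 4: dequeue 5; queue=[7,3,6,4]; order=0,1,2,5
step 5: dequeue 7; queue=[3,6,4]; order=0,1,2,5,7
step 6: dequeue 3; queue=[6,4]; order=0,1,2,5,7,3
step 7: dequeue 6; queue=[4]; order=0,1,2,5,7,3,6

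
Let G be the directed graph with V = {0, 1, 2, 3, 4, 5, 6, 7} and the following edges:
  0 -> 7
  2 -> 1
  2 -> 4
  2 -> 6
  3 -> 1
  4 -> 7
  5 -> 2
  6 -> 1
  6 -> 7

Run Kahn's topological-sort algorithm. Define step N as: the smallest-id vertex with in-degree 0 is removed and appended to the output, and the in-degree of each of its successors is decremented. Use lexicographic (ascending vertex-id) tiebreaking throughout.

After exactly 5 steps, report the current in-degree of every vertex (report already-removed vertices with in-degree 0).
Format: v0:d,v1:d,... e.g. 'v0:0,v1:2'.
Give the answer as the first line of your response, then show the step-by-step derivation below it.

v0:0,v1:1,v2:0,v3:0,v4:0,v5:0,v6:0,v7:1

step 1: output 0; order=[0]; indeg=(0,3,1,0,1,0,1,2)
step 2: output 3; order=[0,3]; indeg=(0,2,1,0,1,0,1,2)
step 3: output 5; order=[0,3,5]; indeg=(0,2,0,0,1,0,1,2)
step 4: output 2; order=[0,3,5,2]; indeg=(0,1,0,0,0,0,0,2)
step 5: output 4; order=[0,3,5,2,4]; indeg=(0,1,0,0,0,0,0,1)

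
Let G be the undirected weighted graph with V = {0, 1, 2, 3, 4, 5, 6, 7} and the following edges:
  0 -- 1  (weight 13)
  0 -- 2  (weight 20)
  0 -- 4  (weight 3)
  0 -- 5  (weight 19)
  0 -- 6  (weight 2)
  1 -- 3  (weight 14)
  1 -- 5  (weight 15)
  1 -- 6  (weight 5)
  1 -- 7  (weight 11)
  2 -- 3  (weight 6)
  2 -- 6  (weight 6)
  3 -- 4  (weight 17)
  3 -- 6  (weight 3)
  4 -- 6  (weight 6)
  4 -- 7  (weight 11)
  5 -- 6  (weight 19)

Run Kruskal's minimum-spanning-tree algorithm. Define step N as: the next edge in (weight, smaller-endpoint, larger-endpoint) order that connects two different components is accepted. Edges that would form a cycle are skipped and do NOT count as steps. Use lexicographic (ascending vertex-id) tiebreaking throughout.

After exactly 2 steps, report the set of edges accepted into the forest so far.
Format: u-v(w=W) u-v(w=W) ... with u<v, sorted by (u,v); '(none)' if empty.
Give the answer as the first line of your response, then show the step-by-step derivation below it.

0-4(w=3) 0-6(w=2)

step 1: add edge 0-6 (w=2); MST = {0-6(w=2)}
step 2: add edge 0-4 (w=3); MST = {0-4(w=3) 0-6(w=2)}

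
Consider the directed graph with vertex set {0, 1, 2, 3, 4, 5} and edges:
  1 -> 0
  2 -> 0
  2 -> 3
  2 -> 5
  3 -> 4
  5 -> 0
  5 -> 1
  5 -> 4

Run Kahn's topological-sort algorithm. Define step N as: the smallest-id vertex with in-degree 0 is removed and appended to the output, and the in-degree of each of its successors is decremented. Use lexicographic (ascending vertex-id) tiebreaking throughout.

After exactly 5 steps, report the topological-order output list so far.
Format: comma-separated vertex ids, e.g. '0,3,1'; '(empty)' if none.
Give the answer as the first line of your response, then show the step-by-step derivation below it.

2,3,5,1,0

step 1: output 2; order=[2]; indeg=(2,1,0,0,2,0)
step 2: output 3; order=[2,3]; indeg=(2,1,0,0,1,0)
step 3: output 5; order=[2,3,5]; indeg=(1,0,0,0,0,0)
step 4: output 1; order=[2,3,5,1]; indeg=(0,0,0,0,0,0)
step 5: output 0; order=[2,3,5,1,0]; indeg=(0,0,0,0,0,0)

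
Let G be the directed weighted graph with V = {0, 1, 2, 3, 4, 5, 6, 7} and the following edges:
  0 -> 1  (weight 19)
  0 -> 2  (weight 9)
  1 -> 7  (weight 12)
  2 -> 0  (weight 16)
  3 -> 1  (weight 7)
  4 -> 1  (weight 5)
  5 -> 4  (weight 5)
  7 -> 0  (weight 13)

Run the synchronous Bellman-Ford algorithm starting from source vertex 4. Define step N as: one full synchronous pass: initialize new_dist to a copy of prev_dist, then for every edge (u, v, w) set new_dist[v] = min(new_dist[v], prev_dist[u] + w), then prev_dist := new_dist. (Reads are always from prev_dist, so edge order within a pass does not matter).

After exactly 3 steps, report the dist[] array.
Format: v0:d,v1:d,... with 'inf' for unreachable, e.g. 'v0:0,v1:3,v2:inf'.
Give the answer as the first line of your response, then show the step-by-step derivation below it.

v0:30,v1:5,v2:inf,v3:inf,v4:0,v5:inf,v6:inf,v7:17

step 1: dist = v0:inf,v1:5,v2:inf,v3:inf,v4:0,v5:inf,v6:inf,v7:inf
step 2: dist = v0:inf,v1:5,v2:inf,v3:inf,v4:0,v5:inf,v6:inf,v7:17
step 3: dist = v0:30,v1:5,v2:inf,v3:inf,v4:0,v5:inf,v6:inf,v7:17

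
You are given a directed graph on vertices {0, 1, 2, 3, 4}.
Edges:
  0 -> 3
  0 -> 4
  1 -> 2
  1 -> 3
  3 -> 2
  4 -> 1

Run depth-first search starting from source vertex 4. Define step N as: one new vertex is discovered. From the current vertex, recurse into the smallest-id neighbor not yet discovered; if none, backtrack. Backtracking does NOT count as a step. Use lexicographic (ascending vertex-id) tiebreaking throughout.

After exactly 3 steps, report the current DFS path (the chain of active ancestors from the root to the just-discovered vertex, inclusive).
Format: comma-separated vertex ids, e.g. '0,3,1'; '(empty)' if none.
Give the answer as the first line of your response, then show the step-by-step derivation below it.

4,1,2

step 1: discover 4; path=4; order=4
step 2: discover 1; path=4>1; order=4,1
step 3: discover 2; path=4>1>2; order=4,1,2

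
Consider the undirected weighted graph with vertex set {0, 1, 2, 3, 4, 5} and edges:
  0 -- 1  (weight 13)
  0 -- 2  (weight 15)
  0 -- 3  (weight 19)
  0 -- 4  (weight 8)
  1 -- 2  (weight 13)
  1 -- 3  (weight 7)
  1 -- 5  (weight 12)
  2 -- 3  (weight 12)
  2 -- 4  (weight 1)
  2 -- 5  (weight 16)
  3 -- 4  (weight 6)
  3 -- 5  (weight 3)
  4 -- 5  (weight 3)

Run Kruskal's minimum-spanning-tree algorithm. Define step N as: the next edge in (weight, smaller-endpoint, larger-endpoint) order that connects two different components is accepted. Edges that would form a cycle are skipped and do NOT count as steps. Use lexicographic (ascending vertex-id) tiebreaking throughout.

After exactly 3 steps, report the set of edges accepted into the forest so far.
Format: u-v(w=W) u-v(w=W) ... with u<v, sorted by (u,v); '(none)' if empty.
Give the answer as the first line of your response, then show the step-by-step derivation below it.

2-4(w=1) 3-5(w=3) 4-5(w=3)

step 1: add edge 2-4 (w=1); MST = {2-4(w=1)}
step 2: add edge 3-5 (w=3); MST = {2-4(w=1) 3-5(w=3)}
step 3: add edge 4-5 (w=3); MST = {2-4(w=1) 3-5(w=3) 4-5(w=3)}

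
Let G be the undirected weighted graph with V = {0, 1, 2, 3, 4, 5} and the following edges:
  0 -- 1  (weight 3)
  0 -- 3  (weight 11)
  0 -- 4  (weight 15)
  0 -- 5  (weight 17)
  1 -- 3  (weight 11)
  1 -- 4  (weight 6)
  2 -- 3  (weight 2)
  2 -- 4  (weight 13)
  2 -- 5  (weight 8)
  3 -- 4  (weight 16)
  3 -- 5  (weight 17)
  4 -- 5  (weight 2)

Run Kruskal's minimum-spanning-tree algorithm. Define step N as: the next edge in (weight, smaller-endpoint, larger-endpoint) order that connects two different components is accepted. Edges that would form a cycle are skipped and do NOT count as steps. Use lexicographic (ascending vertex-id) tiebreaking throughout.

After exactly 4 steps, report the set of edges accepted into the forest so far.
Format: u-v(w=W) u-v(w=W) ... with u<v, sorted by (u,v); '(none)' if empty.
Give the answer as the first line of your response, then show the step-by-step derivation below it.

0-1(w=3) 1-4(w=6) 2-3(w=2) 4-5(w=2)

step 1: add edge 2-3 (w=2); MST = {2-3(w=2)}
step 2: add edge 4-5 (w=2); MST = {2-3(w=2) 4-5(w=2)}
step 3: add edge 0-1 (w=3); MST = {0-1(w=3) 2-3(w=2) 4-5(w=2)}
step 4: add edge 1-4 (w=6); MST = {0-1(w=3) 1-4(w=6) 2-3(w=2) 4-5(w=2)}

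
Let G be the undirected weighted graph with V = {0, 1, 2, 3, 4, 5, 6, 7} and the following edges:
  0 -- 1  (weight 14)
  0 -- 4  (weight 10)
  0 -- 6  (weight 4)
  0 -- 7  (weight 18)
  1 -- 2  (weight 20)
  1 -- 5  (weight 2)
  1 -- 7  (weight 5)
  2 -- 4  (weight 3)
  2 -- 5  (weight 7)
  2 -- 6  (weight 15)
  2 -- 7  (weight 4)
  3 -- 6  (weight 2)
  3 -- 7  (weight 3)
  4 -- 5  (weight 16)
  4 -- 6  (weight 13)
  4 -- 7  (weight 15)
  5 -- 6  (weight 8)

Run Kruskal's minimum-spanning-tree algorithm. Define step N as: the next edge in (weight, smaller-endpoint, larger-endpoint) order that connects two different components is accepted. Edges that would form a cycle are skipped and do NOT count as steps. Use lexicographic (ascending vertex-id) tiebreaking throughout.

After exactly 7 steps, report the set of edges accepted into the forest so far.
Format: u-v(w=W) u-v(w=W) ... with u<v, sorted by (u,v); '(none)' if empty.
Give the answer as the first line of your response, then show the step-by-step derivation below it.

0-6(w=4) 1-5(w=2) 1-7(w=5) 2-4(w=3) 2-7(w=4) 3-6(w=2) 3-7(w=3)

step 1: add edge 1-5 (w=2); MST = {1-5(w=2)}
step 2: add edge 3-6 (w=2); MST = {1-5(w=2) 3-6(w=2)}
step 3: add edge 2-4 (w=3); MST = {1-5(w=2) 2-4(w=3) 3-6(w=2)}
step 4: add edge 3-7 (w=3); MST = {1-5(w=2) 2-4(w=3) 3-6(w=2) 3-7(w=3)}
step 5: add edge 0-6 (w=4); MST = {0-6(w=4) 1-5(w=2) 2-4(w=3) 3-6(w=2) 3-7(w=3)}
step 6: add edge 2-7 (w=4); MST = {0-6(w=4) 1-5(w=2) 2-4(w=3) 2-7(w=4) 3-6(w=2) 3-7(w=3)}
step 7: add edge 1-7 (w=5); MST = {0-6(w=4) 1-5(w=2) 1-7(w=5) 2-4(w=3) 2-7(w=4) 3-6(w=2) 3-7(w=3)}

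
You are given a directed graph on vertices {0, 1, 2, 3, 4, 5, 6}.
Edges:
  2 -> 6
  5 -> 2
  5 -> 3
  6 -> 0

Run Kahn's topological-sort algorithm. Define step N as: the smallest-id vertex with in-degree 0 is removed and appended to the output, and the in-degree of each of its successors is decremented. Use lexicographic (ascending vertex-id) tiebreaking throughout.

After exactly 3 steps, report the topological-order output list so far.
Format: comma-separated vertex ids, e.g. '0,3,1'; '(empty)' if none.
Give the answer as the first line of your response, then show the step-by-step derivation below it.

1,4,5

step 1: output 1; order=[1]; indeg=(1,0,1,1,0,0,1)
step 2: output 4; order=[1,4]; indeg=(1,0,1,1,0,0,1)
step 3: output 5; order=[1,4,5]; indeg=(1,0,0,0,0,0,1)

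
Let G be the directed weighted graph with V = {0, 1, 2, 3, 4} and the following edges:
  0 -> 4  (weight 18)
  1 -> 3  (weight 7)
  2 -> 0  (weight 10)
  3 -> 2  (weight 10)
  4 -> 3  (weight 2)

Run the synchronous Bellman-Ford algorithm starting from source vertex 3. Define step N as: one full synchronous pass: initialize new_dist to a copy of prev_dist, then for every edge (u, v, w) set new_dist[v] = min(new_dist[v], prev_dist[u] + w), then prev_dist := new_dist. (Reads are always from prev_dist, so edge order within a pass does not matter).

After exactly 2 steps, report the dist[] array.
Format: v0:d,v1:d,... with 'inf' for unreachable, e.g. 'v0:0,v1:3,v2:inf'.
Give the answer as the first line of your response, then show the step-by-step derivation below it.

v0:20,v1:inf,v2:10,v3:0,v4:inf

step 1: dist = v0:inf,v1:inf,v2:10,v3:0,v4:inf
step 2: dist = v0:20,v1:inf,v2:10,v3:0,v4:inf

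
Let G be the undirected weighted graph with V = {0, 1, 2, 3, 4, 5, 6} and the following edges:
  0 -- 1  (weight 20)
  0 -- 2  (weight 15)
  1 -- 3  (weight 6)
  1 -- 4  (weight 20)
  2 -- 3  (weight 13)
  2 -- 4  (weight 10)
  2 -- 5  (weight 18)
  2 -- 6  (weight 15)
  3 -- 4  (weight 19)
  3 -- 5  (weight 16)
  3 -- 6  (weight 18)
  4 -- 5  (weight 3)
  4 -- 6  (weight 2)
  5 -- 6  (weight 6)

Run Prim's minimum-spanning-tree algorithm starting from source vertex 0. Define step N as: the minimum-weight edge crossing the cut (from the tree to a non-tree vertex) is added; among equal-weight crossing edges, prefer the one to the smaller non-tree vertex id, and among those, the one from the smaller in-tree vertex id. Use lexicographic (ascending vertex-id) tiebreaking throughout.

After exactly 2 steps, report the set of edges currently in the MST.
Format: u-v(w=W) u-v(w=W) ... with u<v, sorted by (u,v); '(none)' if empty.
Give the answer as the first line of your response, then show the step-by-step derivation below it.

0-2(w=15) 2-4(w=10)

step 1: add edge 0-2 (w=15); MST = {0-2(w=15)}
step 2: add edge 2-4 (w=10); MST = {0-2(w=15) 2-4(w=10)}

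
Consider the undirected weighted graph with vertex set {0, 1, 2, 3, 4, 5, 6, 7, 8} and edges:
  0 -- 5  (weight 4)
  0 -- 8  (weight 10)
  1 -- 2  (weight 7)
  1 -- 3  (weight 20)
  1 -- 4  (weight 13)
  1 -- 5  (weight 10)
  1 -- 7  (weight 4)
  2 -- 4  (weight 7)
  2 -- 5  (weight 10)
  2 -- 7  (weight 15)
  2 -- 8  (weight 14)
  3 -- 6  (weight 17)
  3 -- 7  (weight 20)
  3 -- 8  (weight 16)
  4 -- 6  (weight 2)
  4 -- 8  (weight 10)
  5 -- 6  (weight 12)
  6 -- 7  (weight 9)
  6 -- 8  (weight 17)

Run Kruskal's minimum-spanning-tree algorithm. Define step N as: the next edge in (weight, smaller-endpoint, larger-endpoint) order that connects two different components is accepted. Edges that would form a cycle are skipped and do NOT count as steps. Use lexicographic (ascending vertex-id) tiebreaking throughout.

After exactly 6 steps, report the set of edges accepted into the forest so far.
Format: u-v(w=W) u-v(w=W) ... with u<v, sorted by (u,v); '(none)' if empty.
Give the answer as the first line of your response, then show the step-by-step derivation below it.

0-5(w=4) 0-8(w=10) 1-2(w=7) 1-7(w=4) 2-4(w=7) 4-6(w=2)

step 1: add edge 4-6 (w=2); MST = {4-6(w=2)}
step 2: add edge 0-5 (w=4); MST = {0-5(w=4) 4-6(w=2)}
step 3: add edge 1-7 (w=4); MST = {0-5(w=4) 1-7(w=4) 4-6(w=2)}
step 4: add edge 1-2 (w=7); MST = {0-5(w=4) 1-2(w=7) 1-7(w=4) 4-6(w=2)}
step 5: add edge 2-4 (w=7); MST = {0-5(w=4) 1-2(w=7) 1-7(w=4) 2-4(w=7) 4-6(w=2)}
step 6: add edge 0-8 (w=10); MST = {0-5(w=4) 0-8(w=10) 1-2(w=7) 1-7(w=4) 2-4(w=7) 4-6(w=2)}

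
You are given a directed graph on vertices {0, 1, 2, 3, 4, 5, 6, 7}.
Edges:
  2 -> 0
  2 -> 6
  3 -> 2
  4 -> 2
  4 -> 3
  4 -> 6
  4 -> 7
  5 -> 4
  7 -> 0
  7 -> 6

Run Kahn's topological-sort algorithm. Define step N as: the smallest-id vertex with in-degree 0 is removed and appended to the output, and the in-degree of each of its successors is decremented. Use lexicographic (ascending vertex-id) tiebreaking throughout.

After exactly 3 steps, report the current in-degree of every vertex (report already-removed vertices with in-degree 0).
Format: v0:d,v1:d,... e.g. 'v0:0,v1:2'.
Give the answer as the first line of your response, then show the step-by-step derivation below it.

v0:2,v1:0,v2:1,v3:0,v4:0,v5:0,v6:2,v7:0

step 1: output 1; order=[1]; indeg=(2,0,2,1,1,0,3,1)
step 2: output 5; order=[1,5]; indeg=(2,0,2,1,0,0,3,1)
step 3: output 4; order=[1,5,4]; indeg=(2,0,1,0,0,0,2,0)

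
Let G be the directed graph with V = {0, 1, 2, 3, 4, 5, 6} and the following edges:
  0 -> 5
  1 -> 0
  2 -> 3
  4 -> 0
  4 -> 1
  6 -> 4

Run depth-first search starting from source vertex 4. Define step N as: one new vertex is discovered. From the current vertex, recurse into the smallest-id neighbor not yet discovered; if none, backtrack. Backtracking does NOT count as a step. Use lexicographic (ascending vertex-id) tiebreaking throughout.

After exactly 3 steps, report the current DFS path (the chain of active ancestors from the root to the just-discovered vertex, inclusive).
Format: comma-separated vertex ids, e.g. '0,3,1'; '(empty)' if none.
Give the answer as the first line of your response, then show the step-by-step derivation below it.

4,0,5

step 1: discover 4; path=4; order=4
step 2: discover 0; path=4>0; order=4,0
step 3: discover 5; path=4>0>5; order=4,0,5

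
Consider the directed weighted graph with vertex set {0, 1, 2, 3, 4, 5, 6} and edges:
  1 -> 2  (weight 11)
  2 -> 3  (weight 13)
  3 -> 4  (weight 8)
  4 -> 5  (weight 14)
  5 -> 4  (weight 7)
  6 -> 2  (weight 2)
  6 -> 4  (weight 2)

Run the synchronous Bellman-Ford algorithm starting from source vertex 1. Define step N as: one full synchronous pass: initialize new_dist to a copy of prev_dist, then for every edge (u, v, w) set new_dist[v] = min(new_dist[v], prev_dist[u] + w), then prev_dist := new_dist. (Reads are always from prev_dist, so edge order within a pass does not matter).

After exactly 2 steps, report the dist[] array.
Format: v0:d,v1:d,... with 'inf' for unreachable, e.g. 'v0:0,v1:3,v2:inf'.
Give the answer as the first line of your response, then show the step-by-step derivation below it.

v0:inf,v1:0,v2:11,v3:24,v4:inf,v5:inf,v6:inf

step 1: dist = v0:inf,v1:0,v2:11,v3:inf,v4:inf,v5:inf,v6:inf
step 2: dist = v0:inf,v1:0,v2:11,v3:24,v4:inf,v5:inf,v6:inf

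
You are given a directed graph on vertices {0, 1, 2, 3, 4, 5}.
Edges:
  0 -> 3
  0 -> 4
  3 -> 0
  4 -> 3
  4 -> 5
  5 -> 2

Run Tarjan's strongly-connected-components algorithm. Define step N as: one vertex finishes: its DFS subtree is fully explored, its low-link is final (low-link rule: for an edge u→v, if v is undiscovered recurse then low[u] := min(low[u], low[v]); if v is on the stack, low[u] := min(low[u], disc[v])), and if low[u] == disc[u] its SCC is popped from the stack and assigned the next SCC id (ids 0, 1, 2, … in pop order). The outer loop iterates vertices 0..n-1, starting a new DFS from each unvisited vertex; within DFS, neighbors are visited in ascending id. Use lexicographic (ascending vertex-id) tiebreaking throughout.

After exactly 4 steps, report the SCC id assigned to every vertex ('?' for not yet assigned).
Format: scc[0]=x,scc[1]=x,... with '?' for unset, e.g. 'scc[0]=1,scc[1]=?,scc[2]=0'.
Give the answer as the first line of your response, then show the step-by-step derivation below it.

scc[0]=?,scc[1]=?,scc[2]=0,scc[3]=?,scc[4]=?,scc[5]=1

step 1: low=(low[0]=0,low[1]=?,low[2]=?,low[3]=0,low[4]=?,low[5]=?); scc=(scc[0]=?,scc[1]=?,scc[2]=?,scc[3]=?,scc[4]=?,scc[5]=?)
step 2: low=(low[0]=0,low[1]=?,low[2]=4,low[3]=0,low[4]=1,low[5]=3); scc=(scc[0]=?,scc[1]=?,scc[2]=0,scc[3]=?,scc[4]=?,scc[5]=?)
step 3: low=(low[0]=0,low[1]=?,low[2]=4,low[3]=0,low[4]=1,low[5]=3); scc=(scc[0]=?,scc[1]=?,scc[2]=0,scc[3]=?,scc[4]=?,scc[5]=1)
step 4: low=(low[0]=0,low[1]=?,low[2]=4,low[3]=0,low[4]=1,low[5]=3); scc=(scc[0]=?,scc[1]=?,scc[2]=0,scc[3]=?,scc[4]=?,scc[5]=1)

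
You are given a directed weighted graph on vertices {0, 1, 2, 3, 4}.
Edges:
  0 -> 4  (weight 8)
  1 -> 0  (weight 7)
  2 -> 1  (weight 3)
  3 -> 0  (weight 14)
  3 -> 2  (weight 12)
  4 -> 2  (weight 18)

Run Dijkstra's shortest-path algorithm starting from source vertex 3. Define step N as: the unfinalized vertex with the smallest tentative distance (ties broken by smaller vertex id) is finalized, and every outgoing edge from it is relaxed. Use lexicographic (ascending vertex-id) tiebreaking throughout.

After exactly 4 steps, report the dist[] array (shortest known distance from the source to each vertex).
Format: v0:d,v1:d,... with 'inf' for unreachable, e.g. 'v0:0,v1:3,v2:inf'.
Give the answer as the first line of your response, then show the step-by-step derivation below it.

v0:14,v1:15,v2:12,v3:0,v4:22

step 1: dist = v0:14,v1:inf,v2:12,v3:0,v4:inf
step 2: dist = v0:14,v1:15,v2:12,v3:0,v4:inf
step 3: dist = v0:14,v1:15,v2:12,v3:0,v4:22
step 4: dist = v0:14,v1:15,v2:12,v3:0,v4:22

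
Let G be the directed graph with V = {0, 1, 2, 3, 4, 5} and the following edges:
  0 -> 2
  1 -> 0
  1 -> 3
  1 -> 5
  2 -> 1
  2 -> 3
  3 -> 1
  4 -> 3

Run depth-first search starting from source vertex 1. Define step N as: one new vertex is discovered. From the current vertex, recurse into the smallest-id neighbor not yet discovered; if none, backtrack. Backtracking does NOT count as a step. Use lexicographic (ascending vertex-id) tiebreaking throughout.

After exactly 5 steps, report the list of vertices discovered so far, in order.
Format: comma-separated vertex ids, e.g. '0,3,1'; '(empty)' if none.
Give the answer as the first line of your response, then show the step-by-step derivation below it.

1,0,2,3,5

step 1: discover 1; path=1; order=1
step 2: discover 0; path=1>0; order=1,0
step 3: discover 2; path=1>0>2; order=1,0,2
step 4: discover 3; path=1>0>2>3; order=1,0,2,3
step 5: discover 5; path=1>5; order=1,0,2,3,5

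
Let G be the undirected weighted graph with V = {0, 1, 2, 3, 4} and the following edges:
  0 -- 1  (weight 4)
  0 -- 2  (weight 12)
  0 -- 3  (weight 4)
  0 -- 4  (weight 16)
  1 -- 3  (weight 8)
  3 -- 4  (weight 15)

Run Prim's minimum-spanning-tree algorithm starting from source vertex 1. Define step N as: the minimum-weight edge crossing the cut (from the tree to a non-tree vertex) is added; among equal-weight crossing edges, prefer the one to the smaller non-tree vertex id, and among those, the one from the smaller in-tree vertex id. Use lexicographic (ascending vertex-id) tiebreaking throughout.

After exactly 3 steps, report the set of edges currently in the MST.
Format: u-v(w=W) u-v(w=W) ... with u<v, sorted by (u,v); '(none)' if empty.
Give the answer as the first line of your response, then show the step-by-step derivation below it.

0-1(w=4) 0-2(w=12) 0-3(w=4)

step 1: add edge 0-1 (w=4); MST = {0-1(w=4)}
step 2: add edge 0-3 (w=4); MST = {0-1(w=4) 0-3(w=4)}
step 3: add edge 0-2 (w=12); MST = {0-1(w=4) 0-2(w=12) 0-3(w=4)}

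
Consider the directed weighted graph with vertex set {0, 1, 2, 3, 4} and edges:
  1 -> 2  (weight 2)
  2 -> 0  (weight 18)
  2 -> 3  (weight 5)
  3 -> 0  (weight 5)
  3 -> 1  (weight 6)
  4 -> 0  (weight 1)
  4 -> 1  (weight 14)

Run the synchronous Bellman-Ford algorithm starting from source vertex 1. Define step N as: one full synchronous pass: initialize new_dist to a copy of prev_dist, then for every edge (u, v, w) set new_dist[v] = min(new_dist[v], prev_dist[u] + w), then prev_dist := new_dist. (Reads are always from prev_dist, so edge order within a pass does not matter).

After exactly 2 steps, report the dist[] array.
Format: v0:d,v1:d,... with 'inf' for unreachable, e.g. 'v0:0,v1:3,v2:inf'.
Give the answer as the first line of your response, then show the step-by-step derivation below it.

v0:20,v1:0,v2:2,v3:7,v4:inf

step 1: dist = v0:inf,v1:0,v2:2,v3:inf,v4:inf
step 2: dist = v0:20,v1:0,v2:2,v3:7,v4:inf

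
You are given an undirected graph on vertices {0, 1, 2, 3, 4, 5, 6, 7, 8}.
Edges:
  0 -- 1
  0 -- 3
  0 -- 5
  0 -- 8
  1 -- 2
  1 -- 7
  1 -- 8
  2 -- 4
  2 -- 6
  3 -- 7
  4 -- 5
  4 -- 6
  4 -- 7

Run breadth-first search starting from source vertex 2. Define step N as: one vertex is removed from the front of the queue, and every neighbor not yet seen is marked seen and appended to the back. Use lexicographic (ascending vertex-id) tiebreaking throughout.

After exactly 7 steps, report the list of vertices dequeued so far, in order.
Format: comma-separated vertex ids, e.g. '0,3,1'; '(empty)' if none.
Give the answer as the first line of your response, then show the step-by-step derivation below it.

2,1,4,6,0,7,8

step 1: dequeue 2; queue=[1,4,6]; order=2
step 2: dequeue 1; queue=[4,6,0,7,8]; order=2,1
step 3: dequeue 4; queue=[6,0,7,8,5]; order=2,1,4
step 4: dequeue 6; queue=[0,7,8,5]; order=2,1,4,6
step 5: dequeue 0; queue=[7,8,5,3]; order=2,1,4,6,0
step 6: dequeue 7; queue=[8,5,3]; order=2,1,4,6,0,7
step 7: dequeue 8; queue=[5,3]; order=2,1,4,6,0,7,8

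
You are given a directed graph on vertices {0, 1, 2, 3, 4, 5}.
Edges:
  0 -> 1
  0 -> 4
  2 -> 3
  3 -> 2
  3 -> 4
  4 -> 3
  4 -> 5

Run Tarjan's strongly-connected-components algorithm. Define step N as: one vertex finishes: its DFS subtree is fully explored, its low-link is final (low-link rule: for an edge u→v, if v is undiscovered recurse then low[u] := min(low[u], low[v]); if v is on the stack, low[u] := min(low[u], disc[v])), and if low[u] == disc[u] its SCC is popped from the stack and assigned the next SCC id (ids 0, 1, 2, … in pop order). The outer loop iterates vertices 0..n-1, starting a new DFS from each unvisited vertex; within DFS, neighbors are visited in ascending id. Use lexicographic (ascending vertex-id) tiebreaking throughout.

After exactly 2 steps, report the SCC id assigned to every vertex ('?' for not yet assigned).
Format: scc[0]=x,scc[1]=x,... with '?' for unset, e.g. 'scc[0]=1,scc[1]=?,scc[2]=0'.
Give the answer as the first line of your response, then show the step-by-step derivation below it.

scc[0]=?,scc[1]=0,scc[2]=?,scc[3]=?,scc[4]=?,scc[5]=?

step 1: low=(low[0]=0,low[1]=1,low[2]=?,low[3]=?,low[4]=?,low[5]=?); scc=(scc[0]=?,scc[1]=0,scc[2]=?,scc[3]=?,scc[4]=?,scc[5]=?)
step 2: low=(low[0]=0,low[1]=1,low[2]=3,low[3]=3,low[4]=2,low[5]=?); scc=(scc[0]=?,scc[1]=0,scc[2]=?,scc[3]=?,scc[4]=?,scc[5]=?)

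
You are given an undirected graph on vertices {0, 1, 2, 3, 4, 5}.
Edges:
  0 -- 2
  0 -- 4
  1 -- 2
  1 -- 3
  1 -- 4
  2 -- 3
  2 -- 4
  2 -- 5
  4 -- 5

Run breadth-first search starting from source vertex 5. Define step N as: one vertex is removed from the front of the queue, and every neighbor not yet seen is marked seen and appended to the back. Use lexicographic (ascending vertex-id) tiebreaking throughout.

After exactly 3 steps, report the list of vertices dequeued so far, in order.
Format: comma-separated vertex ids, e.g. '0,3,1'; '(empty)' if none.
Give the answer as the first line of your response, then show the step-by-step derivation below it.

5,2,4

step 1: dequeue 5; queue=[2,4]; order=5
step 2: dequeue 2; queue=[4,0,1,3]; order=5,2
step 3: dequeue 4; queue=[0,1,3]; order=5,2,4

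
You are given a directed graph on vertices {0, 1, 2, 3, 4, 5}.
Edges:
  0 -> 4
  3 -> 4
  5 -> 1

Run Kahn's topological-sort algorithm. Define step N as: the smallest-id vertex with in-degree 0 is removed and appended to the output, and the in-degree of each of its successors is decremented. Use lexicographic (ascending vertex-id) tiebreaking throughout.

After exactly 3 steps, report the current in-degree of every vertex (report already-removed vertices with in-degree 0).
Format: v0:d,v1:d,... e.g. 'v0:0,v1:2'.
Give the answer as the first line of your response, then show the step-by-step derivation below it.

v0:0,v1:1,v2:0,v3:0,v4:0,v5:0

step 1: output 0; order=[0]; indeg=(0,1,0,0,1,0)
step 2: output 2; order=[0,2]; indeg=(0,1,0,0,1,0)
step 3: output 3; order=[0,2,3]; indeg=(0,1,0,0,0,0)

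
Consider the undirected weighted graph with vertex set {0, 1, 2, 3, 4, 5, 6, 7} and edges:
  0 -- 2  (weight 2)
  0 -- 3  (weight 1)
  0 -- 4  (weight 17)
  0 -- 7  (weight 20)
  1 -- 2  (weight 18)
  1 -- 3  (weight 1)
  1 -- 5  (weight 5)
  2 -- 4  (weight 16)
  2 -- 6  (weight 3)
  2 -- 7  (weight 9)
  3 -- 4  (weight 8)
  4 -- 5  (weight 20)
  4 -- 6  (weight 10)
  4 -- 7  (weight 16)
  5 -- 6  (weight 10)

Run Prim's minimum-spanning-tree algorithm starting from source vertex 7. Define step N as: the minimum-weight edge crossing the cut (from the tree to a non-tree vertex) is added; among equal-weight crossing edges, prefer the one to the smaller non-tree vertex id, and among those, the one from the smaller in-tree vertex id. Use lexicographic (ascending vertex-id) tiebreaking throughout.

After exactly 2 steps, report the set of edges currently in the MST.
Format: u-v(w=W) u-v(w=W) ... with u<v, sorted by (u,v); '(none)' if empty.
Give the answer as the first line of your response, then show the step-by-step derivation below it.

0-2(w=2) 2-7(w=9)

step 1: add edge 2-7 (w=9); MST = {2-7(w=9)}
step 2: add edge 0-2 (w=2); MST = {0-2(w=2) 2-7(w=9)}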